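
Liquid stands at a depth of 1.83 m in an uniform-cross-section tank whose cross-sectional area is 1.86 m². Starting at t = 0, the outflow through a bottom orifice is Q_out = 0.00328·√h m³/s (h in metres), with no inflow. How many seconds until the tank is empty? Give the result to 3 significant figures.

1530 s

A dh/dt = −Q_out = −0.00328 √h.
∫ h^(−1/2) dh = −(0.00328/A) ∫ dt, giving 2√h = 2√h₀ − (0.00328/A) t.
Tank is empty when √h = 0: t_empty = 2A√h₀/0.00328.
t_empty = 2·1.86·√1.83/0.00328 = 3.7200·1.3528/0.00328 = 1534.2 s.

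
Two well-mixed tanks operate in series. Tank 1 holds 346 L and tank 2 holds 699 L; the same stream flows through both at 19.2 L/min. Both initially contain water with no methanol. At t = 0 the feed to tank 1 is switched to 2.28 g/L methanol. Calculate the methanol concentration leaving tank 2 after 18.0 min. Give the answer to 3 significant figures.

0.349 g/L

Species balance on tank i: dCᵢ/dt = (Cᵢ₋₁ − Cᵢ)/τᵢ with τᵢ = Vᵢ/Q.
τ₁ = 346/19.2 = 18.021 min; τ₂ = 699/19.2 = 36.406 min.
Solving the cascade with C₁(0)=C₂(0)=0 gives C₂(t) = C_in[1 − (τ₁ e^(−t/τ₁) − τ₂ e^(−t/τ₂))/(τ₁ − τ₂)].
At t = 18.0: e^(−t/τ₁) = 0.36830, e^(−t/τ₂) = 0.60992.
C₂ = 2.28·[1 − (18.021·0.36830 − 36.406·0.60992)/(-18.385)] = 2.28·0.15325 = 0.34941 g/L.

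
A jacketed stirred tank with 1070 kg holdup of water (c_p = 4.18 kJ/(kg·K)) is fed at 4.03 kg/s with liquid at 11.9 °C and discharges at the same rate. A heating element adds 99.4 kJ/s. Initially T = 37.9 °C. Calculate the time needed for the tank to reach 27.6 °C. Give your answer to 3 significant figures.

M c_p dT/dt = ṁ c_p (T_in − T) + Q̇.
τ = M/ṁ = 265.51 s; T_ss = T_in + Q̇/(ṁ c_p) = 17.801 °C.
T(t) = T_ss + (T₀ − T_ss) e^(−t/τ). Set T = 27.6:
e^(−t/τ) = (27.6 − 17.801)/(37.9 − 17.801) = 0.48754
t = −265.51 · ln(0.48754) = 190.73 s.

191 s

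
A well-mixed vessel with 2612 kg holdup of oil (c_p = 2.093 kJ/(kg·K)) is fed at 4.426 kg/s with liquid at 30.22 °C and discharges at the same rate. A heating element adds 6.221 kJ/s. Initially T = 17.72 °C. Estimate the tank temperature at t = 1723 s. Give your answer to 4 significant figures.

30.18 °C

Unsteady energy balance on the tank contents: M c_p dT/dt = ṁ c_p (T_in − T) + 6.221.
Rearrange: dT/dt = (T_ss − T)/τ with τ = M/ṁ = 590.149 s and T_ss = T_in + Q̇/(ṁ c_p) = 30.8916 °C.
T approaches T_ss exponentially: T(t) = T_ss + (T₀ − T_ss) e^(−t/τ).
T(1723) = 30.8916 + (-13.1716)·e^(−1723/590.149) = 30.8916 + (-13.1716)·0.0539552 = 30.1809 °C.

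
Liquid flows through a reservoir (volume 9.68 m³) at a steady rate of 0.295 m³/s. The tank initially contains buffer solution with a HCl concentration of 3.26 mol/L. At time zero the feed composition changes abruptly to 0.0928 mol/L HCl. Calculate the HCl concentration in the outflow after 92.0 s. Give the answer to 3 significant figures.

Species balance on the tank: V dC/dt = Q(C_in − C).
Rewrite as dC/dt + C/τ = C_in/τ, τ = V/Q = 32.814 s.
C approaches C_in exponentially: C(t) = C_in + (C₀ − C_in) e^(−t/τ).
C(92.0) = 0.0928 + (3.26 − 0.0928)·e^(−92.0/32.814) = 0.0928 + (3.1672)·0.060584 = 0.28468 mol/L.

0.285 mol/L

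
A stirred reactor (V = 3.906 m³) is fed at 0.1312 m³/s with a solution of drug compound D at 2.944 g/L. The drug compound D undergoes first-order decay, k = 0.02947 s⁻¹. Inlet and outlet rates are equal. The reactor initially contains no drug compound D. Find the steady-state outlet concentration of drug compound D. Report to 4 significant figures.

1.568 g/L

Accumulation = in − out − consumed: V dC/dt = Q C_in − Q C − k V C.
At steady state: 0 = Q C_in − (Q + kV) C_ss, so C_ss = Q C_in/(Q + kV).
C_ss = 0.1312·2.944/(0.1312 + 0.02947·3.906) = 0.386253/0.246310 = 1.56816 g/L.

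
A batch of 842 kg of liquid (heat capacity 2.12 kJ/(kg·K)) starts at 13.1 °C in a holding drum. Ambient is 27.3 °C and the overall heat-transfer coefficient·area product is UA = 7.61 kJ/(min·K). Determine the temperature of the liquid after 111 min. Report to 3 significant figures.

18.5 °C

Energy balance: M c_p dT/dt = −UA(T − T_amb).
dT/dt = (T_ss − T)/τ with T_ss = T_amb = 27.300 °C, τ = M c_p/UA = 842·2.12/7.61 = 234.57 min.
Integrating: T(t) = T_ss + (T₀ − T_ss) e^(−t/τ).
T(111) = 27.300 + (-14.200)·0.62300 = 18.453 °C.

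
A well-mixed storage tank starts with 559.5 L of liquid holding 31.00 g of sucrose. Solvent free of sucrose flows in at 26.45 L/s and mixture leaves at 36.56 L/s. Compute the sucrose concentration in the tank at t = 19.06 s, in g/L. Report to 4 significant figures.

Let m(t) be the amount of sucrose. Volume: V(t) = V₀ + (Q_in − Q_out) t = 559.5 − 10.1100 t; V(19.06) = 366.803 L.
Species balance (pure solvent in): dm/dt = −Q_out · m/V(t).
Separate: dm/m = −Q_out dt/V(t) ⇒ ln(m/m₀) = −(Q_out/(Q_in−Q_out)) ln(V/V₀).
m = m₀ (V₀/V)^(Q_out/(Q_in−Q_out)) = 31.00 × (559.5/366.803)^(-3.61622) = 6.73390 g.
C = m/V = 6.73390/366.803 = 0.0183583 g/L.

0.01836 g/L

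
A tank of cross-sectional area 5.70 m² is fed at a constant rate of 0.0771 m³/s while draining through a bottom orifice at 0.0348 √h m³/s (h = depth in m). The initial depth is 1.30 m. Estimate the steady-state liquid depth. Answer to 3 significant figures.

Level balance: A dh/dt = 0.0771 − 0.0348 √h. Setting dh/dt = 0:
Q_in = 0.0348 √h_ss ⇒ √h_ss = 0.0771/0.0348 = 2.2155.
h_ss = 2.2155² = 4.9085 m. (Since h₀ = 1.30 m < h_ss, the level will rise toward this value.)

4.91 m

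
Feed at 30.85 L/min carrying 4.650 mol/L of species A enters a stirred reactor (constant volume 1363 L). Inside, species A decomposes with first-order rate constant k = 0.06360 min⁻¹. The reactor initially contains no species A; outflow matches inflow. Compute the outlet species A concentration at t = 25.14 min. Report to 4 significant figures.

1.081 mol/L

Accumulation = in − out − consumed: V dC/dt = Q C_in − Q C − k V C.
This is linear with rate a = Q/V + k = 0.0862339 min⁻¹.
C_ss = Q C_in/(Q + kV) = 1.22049 mol/L; C(t) = C_ss + (C₀ − C_ss) e^(−a t).
C(25.14) = 1.22049 + (-1.22049)·e^(−0.0862339·25.14) = 1.22049 + (-1.22049)·0.114415 = 1.08085 mol/L.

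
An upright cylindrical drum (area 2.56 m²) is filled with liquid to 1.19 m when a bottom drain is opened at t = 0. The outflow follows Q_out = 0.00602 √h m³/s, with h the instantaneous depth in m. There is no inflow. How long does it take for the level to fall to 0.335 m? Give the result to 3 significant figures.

436 s

Unsteady balance on liquid volume: A dh/dt = −0.00602 √h.
∫ h^(−1/2) dh = −(0.00602/A) ∫ dt, giving 2√h = 2√h₀ − (0.00602/A) t.
t = 2A(√h₀ − √h)/0.00602 = 2·2.56·(√1.19 − √0.335)/0.00602
  = 5.1200 × (1.0909 − 0.57879) / 0.00602 = 435.52 s.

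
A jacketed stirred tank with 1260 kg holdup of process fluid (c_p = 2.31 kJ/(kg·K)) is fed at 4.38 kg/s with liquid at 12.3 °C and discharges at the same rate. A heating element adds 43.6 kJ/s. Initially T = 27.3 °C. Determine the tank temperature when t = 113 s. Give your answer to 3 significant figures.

23.8 °C

M c_p dT/dt = ṁ c_p (T_in − T) + Q̇.
τ = M/ṁ = 287.67 s; T_ss = T_in + Q̇/(ṁ c_p) = 12.3 + 43.6/(4.38·2.31) = 16.609 °C.
Solution: T(t) = T_ss + (T₀ − T_ss) e^(−t/τ).
T(113) = 16.609 + (10.691)·e^(−113/287.67) = 16.609 + (10.691)·0.67516 = 23.827 °C.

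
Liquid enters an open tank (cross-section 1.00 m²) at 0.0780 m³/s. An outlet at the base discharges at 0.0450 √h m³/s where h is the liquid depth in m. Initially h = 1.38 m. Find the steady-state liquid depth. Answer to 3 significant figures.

3.00 m

Volume balance on the tank: A dh/dt = Q_in − 0.0450 √h. At steady state dh/dt = 0:
Q_in = 0.0450 √h_ss ⇒ √h_ss = 0.0780/0.0450 = 1.7333.
h_ss = 1.7333² = 3.0044 m. (Since h₀ = 1.38 m < h_ss, the level will rise toward this value.)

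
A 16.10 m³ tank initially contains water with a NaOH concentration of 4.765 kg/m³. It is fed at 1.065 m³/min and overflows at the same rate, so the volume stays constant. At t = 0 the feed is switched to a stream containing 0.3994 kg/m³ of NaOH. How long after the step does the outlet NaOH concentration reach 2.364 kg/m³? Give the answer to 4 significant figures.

Species balance on the tank: V dC/dt = Q(C_in − C), so τ = V/Q = 15.1174 min.
C(t) = C_in + (C₀ − C_in) e^(−t/τ). Set C = 2.364 and solve for t:
e^(−t/τ) = (C − C_in)/(C₀ − C_in) = (2.364 − 0.3994)/(4.765 − 0.3994) = 0.450018
t = −τ ln(…) = 15.1174 × 0.798467 = 12.0707 min.

12.07 min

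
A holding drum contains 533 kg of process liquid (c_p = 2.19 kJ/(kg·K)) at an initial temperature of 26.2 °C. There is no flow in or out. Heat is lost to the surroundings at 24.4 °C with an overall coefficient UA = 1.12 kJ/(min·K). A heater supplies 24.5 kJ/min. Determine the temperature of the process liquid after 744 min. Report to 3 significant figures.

36.4 °C

Unsteady energy balance on the tank contents: M c_p dT/dt = −UA(T − T_amb) + Q̇.
dT/dt = (T_ss − T)/τ with T_ss = T_amb + Q̇/UA = 24.4 + 24.5/1.12 = 46.275 °C, τ = M c_p/UA = 533·2.19/1.12 = 1042.2 min.
T approaches T_ss exponentially: T(t) = T_ss + (T₀ − T_ss) e^(−t/τ).
T(744) = 46.275 + (-20.075)·0.48974 = 36.443 °C.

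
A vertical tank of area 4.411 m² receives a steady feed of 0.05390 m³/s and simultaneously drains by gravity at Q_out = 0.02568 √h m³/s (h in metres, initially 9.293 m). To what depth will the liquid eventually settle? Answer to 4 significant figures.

4.405 m

Unsteady balance on liquid volume: A dh/dt = Q_in − 0.02568 √h. At steady state dh/dt = 0:
Q_in = 0.02568 √h_ss ⇒ √h_ss = 0.05390/0.02568 = 2.09891.
h_ss = 2.09891² = 4.40542 m. (Since h₀ = 9.293 m > h_ss, the level will fall toward this value.)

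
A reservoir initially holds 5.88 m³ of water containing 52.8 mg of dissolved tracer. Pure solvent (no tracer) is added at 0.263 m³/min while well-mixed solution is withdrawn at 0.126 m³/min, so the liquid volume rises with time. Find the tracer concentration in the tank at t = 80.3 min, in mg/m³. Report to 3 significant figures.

Total volume: dV/dt = Q_in − Q_out = 0.13700 m³/min, so V(t) = 5.88 + 0.13700 t and V(80.3) = 16.881 m³.
No tracer enters, so dm/dt = −Q_out · (m/V).
dm/m = −Q_out dt/(V₀ + 0.13700 t); integrating gives ln(m/m₀) = −(Q_out/(Q_in−Q_out)) ln(V/V₀).
m = m₀ (V₀/V)^(Q_out/(Q_in−Q_out)) = 52.8 × (5.88/16.881)^(0.91971) = 20.016 mg.
C = m/V = 20.016/16.881 = 1.1857 mg/m³.

1.19 mg/m³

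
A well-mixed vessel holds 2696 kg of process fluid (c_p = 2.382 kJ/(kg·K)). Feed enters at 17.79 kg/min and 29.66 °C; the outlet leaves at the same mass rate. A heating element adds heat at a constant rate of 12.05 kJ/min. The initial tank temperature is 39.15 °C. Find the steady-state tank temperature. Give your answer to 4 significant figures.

M c_p dT/dt = ṁ c_p (T_in − T) + Q̇.
At steady state dT/dt = 0 ⇒ T_ss = T_in + Q̇/(ṁ c_p) = 29.66 + 12.05/(17.79·2.382) = 29.9444 °C.

29.94 °C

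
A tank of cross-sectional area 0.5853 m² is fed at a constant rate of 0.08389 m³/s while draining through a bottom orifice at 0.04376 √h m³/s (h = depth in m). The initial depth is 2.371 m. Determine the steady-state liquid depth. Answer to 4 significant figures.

A dh/dt = Q_in − 0.04376 √h. Steady state requires inflow = outflow:
Q_in = 0.04376 √h_ss ⇒ √h_ss = 0.08389/0.04376 = 1.91705.
h_ss = 1.91705² = 3.67507 m. (Since h₀ = 2.371 m < h_ss, the level will rise toward this value.)

3.675 m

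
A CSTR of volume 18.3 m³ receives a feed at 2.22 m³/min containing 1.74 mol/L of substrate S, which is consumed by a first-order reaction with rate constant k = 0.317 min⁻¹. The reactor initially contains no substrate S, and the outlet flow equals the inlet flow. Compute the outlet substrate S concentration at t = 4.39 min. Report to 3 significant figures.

Species balance: V dC/dt = Q C_in − Q C − k V C.
This is linear with rate a = Q/V + k = 0.43831 min⁻¹.
C_ss = Q C_in/(Q + kV) = 0.48158 mol/L; C(t) = C_ss + (C₀ − C_ss) e^(−a t).
C(4.39) = 0.48158 + (-0.48158)·e^(−0.43831·4.39) = 0.48158 + (-0.48158)·0.14599 = 0.41127 mol/L.

0.411 mol/L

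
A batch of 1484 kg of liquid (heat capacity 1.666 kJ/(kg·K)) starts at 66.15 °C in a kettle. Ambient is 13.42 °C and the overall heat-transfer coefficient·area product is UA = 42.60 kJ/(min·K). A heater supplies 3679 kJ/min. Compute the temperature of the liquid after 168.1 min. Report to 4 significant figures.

97.92 °C

First-law balance (no shaft work): M c_p dT/dt = −UA(T − T_amb) + Q̇.
dT/dt = (T_ss − T)/τ with T_ss = T_amb + Q̇/UA = 13.42 + 3679/42.60 = 99.7815 °C, τ = M c_p/UA = 1484·1.666/42.60 = 58.0362 min.
Integrating: T(t) = T_ss + (T₀ − T_ss) e^(−t/τ).
T(168.1) = 99.7815 + (-33.6315)·0.0552180 = 97.9244 °C.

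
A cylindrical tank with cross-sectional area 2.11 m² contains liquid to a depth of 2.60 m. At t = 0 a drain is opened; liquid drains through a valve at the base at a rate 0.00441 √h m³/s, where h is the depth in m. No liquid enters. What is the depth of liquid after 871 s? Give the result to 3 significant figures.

0.493 m

With no inflow, A dh/dt = −0.00441 √h.
∫ h^(−1/2) dh = −(0.00441/A) ∫ dt, giving 2√h = 2√h₀ − (0.00441/A) t.
√h = √2.60 − 0.00441·871/(2·2.11) = 1.6125 − 0.91022 = 0.70224.
h = 0.70224² = 0.49314 m.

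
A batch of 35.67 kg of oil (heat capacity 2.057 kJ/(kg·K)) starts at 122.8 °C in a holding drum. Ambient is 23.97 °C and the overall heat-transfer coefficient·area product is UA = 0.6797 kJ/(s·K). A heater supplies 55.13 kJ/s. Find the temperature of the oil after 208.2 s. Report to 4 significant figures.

Lumped-capacitance energy balance: M c_p dT/dt = UA(T_amb − T) + Q̇.
dT/dt = (T_ss − T)/τ with T_ss = T_amb + Q̇/UA = 23.97 + 55.13/0.6797 = 105.079 °C, τ = M c_p/UA = 35.67·2.057/0.6797 = 107.949 s.
This is linear first-order; T(t) = T_ss + (T₀ − T_ss) e^(−t/τ).
T(208.2) = 105.079 + (17.7207)·0.145340 = 107.655 °C.

107.7 °C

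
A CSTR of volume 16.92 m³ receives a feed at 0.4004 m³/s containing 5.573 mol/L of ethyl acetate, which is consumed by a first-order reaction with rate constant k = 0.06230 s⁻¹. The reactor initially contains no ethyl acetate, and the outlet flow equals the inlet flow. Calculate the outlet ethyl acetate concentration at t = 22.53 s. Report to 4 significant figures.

1.313 mol/L

Accumulation = in − out − consumed: V dC/dt = Q C_in − Q C − k V C.
dC/dt = (Q/V) C_in − (Q/V + k) C; effective rate a = Q/V + k = 0.0236643 + 0.06230 = 0.0859643 s⁻¹.
C_ss = Q C_in/(Q + kV) = 1.53414 mol/L; C(t) = C_ss + (C₀ − C_ss) e^(−a t).
C(22.53) = 1.53414 + (-1.53414)·e^(−0.0859643·22.53) = 1.53414 + (-1.53414)·0.144168 = 1.31296 mol/L.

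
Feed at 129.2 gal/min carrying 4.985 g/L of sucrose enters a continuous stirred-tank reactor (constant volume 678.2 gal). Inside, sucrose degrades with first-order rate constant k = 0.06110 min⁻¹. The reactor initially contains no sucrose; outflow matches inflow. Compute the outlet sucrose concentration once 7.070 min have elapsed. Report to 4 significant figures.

3.137 g/L

V dC/dt = Q(C_in − C) − k V C.
dC/dt = (Q/V) C_in − (Q/V + k) C; effective rate a = Q/V + k = 0.190504 + 0.06110 = 0.251604 min⁻¹.
C_ss = Q C_in/(Q + kV) = 3.77443 g/L; C(t) = C_ss + (C₀ − C_ss) e^(−a t).
C(7.070) = 3.77443 + (-3.77443)·e^(−0.251604·7.070) = 3.77443 + (-3.77443)·0.168834 = 3.13718 g/L.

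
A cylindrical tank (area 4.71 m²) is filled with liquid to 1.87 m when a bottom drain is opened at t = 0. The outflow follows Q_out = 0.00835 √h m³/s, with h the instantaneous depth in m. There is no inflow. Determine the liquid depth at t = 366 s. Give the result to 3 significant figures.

1.09 m

A dh/dt = −Q_out = −0.00835 √h.
Separate and integrate: 2(√h − √h₀) = −(0.00835/A) t.
√h = √1.87 − 0.00835·366/(2·4.71) = 1.3675 − 0.32443 = 1.0431.
h = 1.0431² = 1.0880 m.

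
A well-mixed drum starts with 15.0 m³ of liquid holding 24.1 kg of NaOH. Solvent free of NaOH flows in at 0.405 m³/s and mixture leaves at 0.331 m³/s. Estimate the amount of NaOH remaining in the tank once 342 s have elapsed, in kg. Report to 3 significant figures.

0.290 kg

Let m(t) be the amount of NaOH. Volume: V(t) = V₀ + (Q_in − Q_out) t = 15.0 + 0.074000 t; V(342) = 40.308 m³.
Species balance (pure solvent in): dm/dt = −Q_out · m/V(t).
dm/m = −Q_out dt/(V₀ + 0.074000 t); integrating gives ln(m/m₀) = −(Q_out/(Q_in−Q_out)) ln(V/V₀).
m = m₀ (V₀/V)^(Q_out/(Q_in−Q_out)) = 24.1 × (15.0/40.308)^(4.4730) = 0.28958 kg.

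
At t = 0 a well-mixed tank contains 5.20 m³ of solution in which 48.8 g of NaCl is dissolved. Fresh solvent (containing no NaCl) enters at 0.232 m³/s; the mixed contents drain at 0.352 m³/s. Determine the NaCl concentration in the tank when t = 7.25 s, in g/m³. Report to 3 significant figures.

6.59 g/m³

Let m(t) be the amount of NaCl. Volume: V(t) = V₀ + (Q_in − Q_out) t = 5.20 − 0.12000 t; V(7.25) = 4.3300 m³.
Solute balance: dm/dt = 0 − Q_out C = −Q_out m/V(t).
Separate: dm/m = −Q_out dt/V(t) ⇒ ln(m/m₀) = −(Q_out/(Q_in−Q_out)) ln(V/V₀).
m = m₀ (V₀/V)^(Q_out/(Q_in−Q_out)) = 48.8 × (5.20/4.3300)^(-2.9333) = 28.522 g.
C = m/V = 28.522/4.3300 = 6.5870 g/m³.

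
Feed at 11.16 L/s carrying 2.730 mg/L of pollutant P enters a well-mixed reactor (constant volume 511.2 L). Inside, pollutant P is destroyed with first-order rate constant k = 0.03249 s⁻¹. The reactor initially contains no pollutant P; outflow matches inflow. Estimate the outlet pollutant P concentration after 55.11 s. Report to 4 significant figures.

Species balance: V dC/dt = Q C_in − Q C − k V C.
dC/dt = (Q/V) C_in − (Q/V + k) C; effective rate a = Q/V + k = 0.0218310 + 0.03249 = 0.0543210 s⁻¹.
C_ss = Q C_in/(Q + kV) = 1.09716 mg/L; C(t) = C_ss + (C₀ − C_ss) e^(−a t).
C(55.11) = 1.09716 + (-1.09716)·e^(−0.0543210·55.11) = 1.09716 + (-1.09716)·0.0501052 = 1.04218 mg/L.

1.042 mg/L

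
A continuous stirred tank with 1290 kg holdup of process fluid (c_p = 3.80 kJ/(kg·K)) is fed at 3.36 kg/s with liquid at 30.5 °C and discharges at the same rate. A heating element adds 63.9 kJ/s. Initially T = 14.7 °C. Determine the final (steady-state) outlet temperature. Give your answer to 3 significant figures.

35.5 °C

M c_p dT/dt = ṁ c_p (T_in − T) + Q̇.
At steady state dT/dt = 0 ⇒ T_ss = T_in + Q̇/(ṁ c_p) = 30.5 + 63.9/(3.36·3.80) = 35.505 °C.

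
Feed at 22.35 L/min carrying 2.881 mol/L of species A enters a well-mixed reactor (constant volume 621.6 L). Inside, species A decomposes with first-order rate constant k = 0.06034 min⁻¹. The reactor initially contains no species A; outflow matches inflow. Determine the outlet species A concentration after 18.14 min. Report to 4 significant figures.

Accumulation = in − out − consumed: V dC/dt = Q C_in − Q C − k V C.
This is linear with rate a = Q/V + k = 0.0962956 min⁻¹.
C_ss = Q C_in/(Q + kV) = 1.07573 mol/L; C(t) = C_ss + (C₀ − C_ss) e^(−a t).
C(18.14) = 1.07573 + (-1.07573)·e^(−0.0962956·18.14) = 1.07573 + (-1.07573)·0.174331 = 0.888198 mol/L.

0.8882 mol/L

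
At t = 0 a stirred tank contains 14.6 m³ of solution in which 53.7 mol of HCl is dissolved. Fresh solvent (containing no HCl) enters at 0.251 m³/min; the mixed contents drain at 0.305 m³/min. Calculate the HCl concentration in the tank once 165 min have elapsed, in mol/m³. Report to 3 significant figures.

Let m(t) be the amount of HCl. Volume: V(t) = V₀ + (Q_in − Q_out) t = 14.6 − 0.054000 t; V(165) = 5.6900 m³.
Solute balance: dm/dt = 0 − Q_out C = −Q_out m/V(t).
Separate: dm/m = −Q_out dt/V(t) ⇒ ln(m/m₀) = −(Q_out/(Q_in−Q_out)) ln(V/V₀).
m = m₀ (V₀/V)^(Q_out/(Q_in−Q_out)) = 53.7 × (14.6/5.6900)^(-5.6481) = 0.26213 mol.
C = m/V = 0.26213/5.6900 = 0.046069 mol/m³.

0.0461 mol/m³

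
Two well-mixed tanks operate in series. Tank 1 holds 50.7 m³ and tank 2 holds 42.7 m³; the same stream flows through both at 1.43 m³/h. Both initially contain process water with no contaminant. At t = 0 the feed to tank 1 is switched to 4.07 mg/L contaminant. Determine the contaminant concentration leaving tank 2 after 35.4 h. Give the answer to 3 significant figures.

1.20 mg/L

Time constants: τᵢ = Vᵢ/Q for each well-mixed tank.
τ₁ = 50.7/1.43 = 35.455 h; τ₂ = 42.7/1.43 = 29.860 h.
Solving the cascade with C₁(0)=C₂(0)=0 gives C₂(t) = C_in[1 − (τ₁ e^(−t/τ₁) − τ₂ e^(−t/τ₂))/(τ₁ − τ₂)].
At t = 35.4: e^(−t/τ₁) = 0.36845, e^(−t/τ₂) = 0.30559.
C₂ = 4.07·[1 − (35.455·0.36845 − 29.860·0.30559)/(5.5944)] = 4.07·0.29604 = 1.2049 mg/L.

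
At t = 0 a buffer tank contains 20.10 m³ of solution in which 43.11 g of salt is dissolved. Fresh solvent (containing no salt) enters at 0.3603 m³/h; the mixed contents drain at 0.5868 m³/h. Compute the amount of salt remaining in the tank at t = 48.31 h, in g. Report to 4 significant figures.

Let m(t) be the amount of salt. Volume: V(t) = V₀ + (Q_in − Q_out) t = 20.10 − 0.226500 t; V(48.31) = 9.15779 m³.
Species balance (pure solvent in): dm/dt = −Q_out · m/V(t).
Separate: dm/m = −Q_out dt/V(t) ⇒ ln(m/m₀) = −(Q_out/(Q_in−Q_out)) ln(V/V₀).
m = m₀ (V₀/V)^(Q_out/(Q_in−Q_out)) = 43.11 × (20.10/9.15779)^(-2.59073) = 5.62456 g.

5.625 g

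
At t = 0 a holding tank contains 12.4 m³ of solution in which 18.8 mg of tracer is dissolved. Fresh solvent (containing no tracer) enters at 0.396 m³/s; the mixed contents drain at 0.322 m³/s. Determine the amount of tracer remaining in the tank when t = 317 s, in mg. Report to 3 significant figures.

0.185 mg

Total volume: dV/dt = Q_in − Q_out = 0.074000 m³/s, so V(t) = 12.4 + 0.074000 t and V(317) = 35.858 m³.
Solute balance: dm/dt = 0 − Q_out C = −Q_out m/V(t).
dm/m = −Q_out dt/(V₀ + 0.074000 t); integrating gives ln(m/m₀) = −(Q_out/(Q_in−Q_out)) ln(V/V₀).
m = m₀ (V₀/V)^(Q_out/(Q_in−Q_out)) = 18.8 × (12.4/35.858)^(4.3514) = 0.18513 mg.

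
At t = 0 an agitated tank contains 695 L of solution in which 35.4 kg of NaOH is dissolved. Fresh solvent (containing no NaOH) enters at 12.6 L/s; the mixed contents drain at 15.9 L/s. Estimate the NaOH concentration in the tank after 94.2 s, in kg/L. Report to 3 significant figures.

0.00529 kg/L

Let m(t) be the amount of NaOH. Volume: V(t) = V₀ + (Q_in − Q_out) t = 695 − 3.3000 t; V(94.2) = 384.14 L.
Species balance (pure solvent in): dm/dt = −Q_out · m/V(t).
dm/m = −Q_out dt/(V₀ − 3.3000 t); integrating gives ln(m/m₀) = −(Q_out/(Q_in−Q_out)) ln(V/V₀).
m = m₀ (V₀/V)^(Q_out/(Q_in−Q_out)) = 35.4 × (695/384.14)^(-4.8182) = 2.0340 kg.
C = m/V = 2.0340/384.14 = 0.0052949 kg/L.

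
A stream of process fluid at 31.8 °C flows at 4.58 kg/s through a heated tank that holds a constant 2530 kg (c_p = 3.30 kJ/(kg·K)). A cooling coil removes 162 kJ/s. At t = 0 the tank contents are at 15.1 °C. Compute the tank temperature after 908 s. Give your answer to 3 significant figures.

19.9 °C

First-law balance (no shaft work): M c_p dT/dt = ṁ c_p (T_in − T) − 162.
τ = M/ṁ = 552.40 s; T_ss = T_in − Q̇/(ṁ c_p) = 31.8 − 162/(4.58·3.30) = 21.081 °C.
Solution: T(t) = T_ss + (T₀ − T_ss) e^(−t/τ).
T(908) = 21.081 + (-5.9815)·e^(−908/552.40) = 21.081 + (-5.9815)·0.19326 = 19.925 °C.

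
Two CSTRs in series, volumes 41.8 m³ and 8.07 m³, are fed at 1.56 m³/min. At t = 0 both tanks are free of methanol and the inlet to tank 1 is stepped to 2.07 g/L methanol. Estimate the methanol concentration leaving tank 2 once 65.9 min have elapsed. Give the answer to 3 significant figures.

1.85 g/L

Time constants: τᵢ = Vᵢ/Q for each well-mixed tank.
τ₁ = 41.8/1.56 = 26.795 min; τ₂ = 8.07/1.56 = 5.1731 min.
Tank 1: C₁ = C_in(1 − e^(−t/τ₁)). Tank 2 (τ₁ ≠ τ₂): C₂ = C_in[1 − (τ₁ e^(−t/τ₁) − τ₂ e^(−t/τ₂))/(τ₁ − τ₂)].
At t = 65.9: e^(−t/τ₁) = 0.085484, e^(−t/τ₂) = 2.9343e-06.
C₂ = 2.07·[1 − (26.795·0.085484 − 5.1731·2.9343e-06)/(21.622)] = 2.07·0.89406 = 1.8507 g/L.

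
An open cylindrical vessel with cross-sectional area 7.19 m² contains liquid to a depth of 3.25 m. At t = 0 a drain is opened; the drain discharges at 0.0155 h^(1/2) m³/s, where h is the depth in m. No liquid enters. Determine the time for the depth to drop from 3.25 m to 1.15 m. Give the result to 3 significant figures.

678 s

Accumulation of liquid (constant cross-section A): A dh/dt = −0.0155 √h.
Separate and integrate: 2(√h − √h₀) = −(0.0155/A) t.
t = 2A(√h₀ − √h)/0.0155 = 2·7.19·(√3.25 − √1.15)/0.0155
  = 14.380 × (1.8028 − 1.0724) / 0.0155 = 677.62 s.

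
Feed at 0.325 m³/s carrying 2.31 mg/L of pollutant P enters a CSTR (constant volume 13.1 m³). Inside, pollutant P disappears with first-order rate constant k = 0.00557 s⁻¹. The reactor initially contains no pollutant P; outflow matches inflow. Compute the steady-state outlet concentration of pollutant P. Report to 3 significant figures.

Species balance: V dC/dt = Q C_in − Q C − k V C.
Steady state (dC/dt = 0): C_ss = Q C_in/(Q + kV) = C_in/(1 + kV/Q).
C_ss = 0.325·2.31/(0.325 + 0.00557·13.1) = 0.75075/0.39797 = 1.8865 mg/L.

1.89 mg/L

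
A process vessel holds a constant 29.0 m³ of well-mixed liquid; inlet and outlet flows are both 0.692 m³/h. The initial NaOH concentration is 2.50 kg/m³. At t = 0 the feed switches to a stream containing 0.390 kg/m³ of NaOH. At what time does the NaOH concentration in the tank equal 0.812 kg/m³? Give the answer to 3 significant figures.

Species balance: V dC/dt = Q(C_in − C) ⇒ τ = V/Q = 41.908 h.
C(t) = C_in + (C₀ − C_in) e^(−t/τ). Set C = 0.812 and solve for t:
e^(−t/τ) = (C − C_in)/(C₀ − C_in) = (0.812 − 0.390)/(2.50 − 0.390) = 0.20000
t = −τ ln(…) = 41.908 × 1.6094 = 67.448 h.

67.4 h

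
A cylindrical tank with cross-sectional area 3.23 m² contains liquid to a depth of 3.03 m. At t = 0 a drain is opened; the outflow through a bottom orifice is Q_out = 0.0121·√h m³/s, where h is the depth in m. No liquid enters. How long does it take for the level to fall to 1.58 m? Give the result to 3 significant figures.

258 s

A dh/dt = −Q_out = −0.0121 √h.
Separate and integrate: 2(√h − √h₀) = −(0.0121/A) t.
t = 2A(√h₀ − √h)/0.0121 = 2·3.23·(√3.03 − √1.58)/0.0121
  = 6.4600 × (1.7407 − 1.2570) / 0.0121 = 258.24 s.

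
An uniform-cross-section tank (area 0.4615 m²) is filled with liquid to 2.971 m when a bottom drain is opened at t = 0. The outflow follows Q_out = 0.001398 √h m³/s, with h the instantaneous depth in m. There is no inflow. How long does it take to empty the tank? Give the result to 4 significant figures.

1138 s

With no inflow, A dh/dt = −0.001398 √h.
This is separable: 2 d(√h)/dt = −0.001398/A, so √h = √h₀ − (0.001398/(2A)) t.
Set h = 0: 2√h₀ = (0.001398/A) t_empty ⇒ t_empty = 2A√h₀/0.001398.
t_empty = 2·0.4615·√2.971/0.001398 = 0.923000·1.72366/0.001398 = 1138.01 s.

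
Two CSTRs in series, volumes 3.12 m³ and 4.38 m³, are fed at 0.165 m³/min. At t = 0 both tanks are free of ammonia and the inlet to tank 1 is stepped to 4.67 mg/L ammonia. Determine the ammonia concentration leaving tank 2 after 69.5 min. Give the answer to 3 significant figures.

Each tank obeys Vᵢ dCᵢ/dt = Q(Cᵢ₋₁ − Cᵢ), so τᵢ = Vᵢ/Q.
τ₁ = 3.12/0.165 = 18.909 min; τ₂ = 4.38/0.165 = 26.545 min.
Tank 1: C₁ = C_in(1 − e^(−t/τ₁)). Tank 2 (τ₁ ≠ τ₂): C₂ = C_in[1 − (τ₁ e^(−t/τ₁) − τ₂ e^(−t/τ₂))/(τ₁ − τ₂)].
At t = 69.5: e^(−t/τ₁) = 0.025337, e^(−t/τ₂) = 0.072938.
C₂ = 4.67·[1 − (18.909·0.025337 − 26.545·0.072938)/(-7.6364)] = 4.67·0.80919 = 3.7789 mg/L.

3.78 mg/L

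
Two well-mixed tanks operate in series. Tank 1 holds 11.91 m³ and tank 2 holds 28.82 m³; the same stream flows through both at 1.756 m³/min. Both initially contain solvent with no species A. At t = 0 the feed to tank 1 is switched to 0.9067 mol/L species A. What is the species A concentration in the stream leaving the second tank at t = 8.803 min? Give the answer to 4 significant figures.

Time constants: τᵢ = Vᵢ/Q for each well-mixed tank.
τ₁ = 11.91/1.756 = 6.78246 min; τ₂ = 28.82/1.756 = 16.4123 min.
Tank 1: C₁ = C_in(1 − e^(−t/τ₁)). Tank 2 (τ₁ ≠ τ₂): C₂ = C_in[1 − (τ₁ e^(−t/τ₁) − τ₂ e^(−t/τ₂))/(τ₁ − τ₂)].
At t = 8.803: e^(−t/τ₁) = 0.273103, e^(−t/τ₂) = 0.584870.
C₂ = 0.9067·[1 − (6.78246·0.273103 − 16.4123·0.584870)/(-9.62984)] = 0.9067·0.195547 = 0.177303 mol/L.

0.1773 mol/L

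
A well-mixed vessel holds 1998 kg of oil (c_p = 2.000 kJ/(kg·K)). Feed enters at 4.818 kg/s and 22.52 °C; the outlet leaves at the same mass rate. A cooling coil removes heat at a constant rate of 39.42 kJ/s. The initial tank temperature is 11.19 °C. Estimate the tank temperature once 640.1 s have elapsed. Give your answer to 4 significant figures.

M c_p dT/dt = ṁ c_p (T_in − T) − Q̇.
Rearrange: dT/dt = (T_ss − T)/τ with τ = M/ṁ = 414.695 s and T_ss = T_in − Q̇/(ṁ c_p) = 18.4291 °C.
This is linear first-order; T(t) = T_ss + (T₀ − T_ss) e^(−t/τ).
T(640.1) = 18.4291 + (-7.23909)·e^(−640.1/414.695) = 18.4291 + (-7.23909)·0.213623 = 16.8827 °C.

16.88 °C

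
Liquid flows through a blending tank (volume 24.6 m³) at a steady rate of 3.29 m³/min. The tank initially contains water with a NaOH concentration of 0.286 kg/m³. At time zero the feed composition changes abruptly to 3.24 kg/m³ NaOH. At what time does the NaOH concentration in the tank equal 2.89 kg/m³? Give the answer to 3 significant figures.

15.9 min

Unsteady species balance (constant V, well mixed): V dC/dt = Q(C_in − C), so τ = V/Q = 7.4772 min.
C(t) = C_in + (C₀ − C_in) e^(−t/τ). Set C = 2.89 and solve for t:
e^(−t/τ) = (C − C_in)/(C₀ − C_in) = (2.89 − 3.24)/(0.286 − 3.24) = 0.11848
t = −τ ln(…) = 7.4772 × 2.1330 = 15.949 min.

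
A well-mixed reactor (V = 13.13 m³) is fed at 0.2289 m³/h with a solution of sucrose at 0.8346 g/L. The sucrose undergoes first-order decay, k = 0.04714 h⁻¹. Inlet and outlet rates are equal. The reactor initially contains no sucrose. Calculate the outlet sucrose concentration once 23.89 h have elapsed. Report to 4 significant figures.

0.1771 g/L

Species balance: V dC/dt = Q C_in − Q C − k V C.
dC/dt = (Q/V) C_in − (Q/V + k) C; effective rate a = Q/V + k = 0.0174334 + 0.04714 = 0.0645734 h⁻¹.
C_ss = Q C_in/(Q + kV) = 0.225323 g/L; C(t) = C_ss + (C₀ − C_ss) e^(−a t).
C(23.89) = 0.225323 + (-0.225323)·e^(−0.0645734·23.89) = 0.225323 + (-0.225323)·0.213812 = 0.177146 g/L.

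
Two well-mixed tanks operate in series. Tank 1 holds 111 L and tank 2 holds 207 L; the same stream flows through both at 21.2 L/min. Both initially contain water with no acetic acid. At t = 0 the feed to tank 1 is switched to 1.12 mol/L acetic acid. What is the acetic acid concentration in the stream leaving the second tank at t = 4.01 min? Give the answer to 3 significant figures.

0.120 mol/L

Time constants: τᵢ = Vᵢ/Q for each well-mixed tank.
τ₁ = 111/21.2 = 5.2358 min; τ₂ = 207/21.2 = 9.7642 min.
Solving the cascade with C₁(0)=C₂(0)=0 gives C₂(t) = C_in[1 − (τ₁ e^(−t/τ₁) − τ₂ e^(−t/τ₂))/(τ₁ − τ₂)].
At t = 4.01: e^(−t/τ₁) = 0.46493, e^(−t/τ₂) = 0.66320.
C₂ = 1.12·[1 − (5.2358·0.46493 − 9.7642·0.66320)/(-4.5283)] = 1.12·0.10756 = 0.12046 mol/L.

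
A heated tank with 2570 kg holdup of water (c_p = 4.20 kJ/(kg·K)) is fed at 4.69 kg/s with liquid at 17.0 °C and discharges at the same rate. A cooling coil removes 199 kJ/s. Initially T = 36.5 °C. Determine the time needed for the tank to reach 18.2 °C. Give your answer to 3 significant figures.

528 s

Energy balance: M c_p dT/dt = ṁ c_p (T_in − T) − 199.
τ = M/ṁ = 547.97 s; T_ss = T_in − Q̇/(ṁ c_p) = 6.8975 °C.
T(t) = T_ss + (T₀ − T_ss) e^(−t/τ). Set T = 18.2:
e^(−t/τ) = (18.2 − 6.8975)/(36.5 − 6.8975) = 0.38181
t = −547.97 · ln(0.38181) = 527.61 s.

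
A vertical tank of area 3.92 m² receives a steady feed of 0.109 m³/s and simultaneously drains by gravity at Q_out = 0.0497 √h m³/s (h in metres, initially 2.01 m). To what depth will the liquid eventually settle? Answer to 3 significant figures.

Level balance: A dh/dt = 0.109 − 0.0497 √h. Setting dh/dt = 0:
Q_in = 0.0497 √h_ss ⇒ √h_ss = 0.109/0.0497 = 2.1932.
h_ss = 2.1932² = 4.8099 m. (Since h₀ = 2.01 m < h_ss, the level will rise toward this value.)

4.81 m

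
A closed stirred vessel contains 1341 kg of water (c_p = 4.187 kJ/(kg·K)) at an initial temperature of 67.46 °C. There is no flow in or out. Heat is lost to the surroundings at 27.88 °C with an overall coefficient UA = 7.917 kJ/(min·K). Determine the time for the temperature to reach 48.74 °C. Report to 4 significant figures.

First-law balance (no shaft work): M c_p dT/dt = −UA(T − T_amb).
τ = M c_p/UA = 709.204 min; T_ss = T_amb = 27.8800 °C.
T(t) = T_ss + (T₀ − T_ss)e^(−t/τ); set T = 48.74:
t = −τ ln[(T − T_ss)/(T₀ − T_ss)] = −709.204 · ln(0.527034) = 454.238 min.

454.2 min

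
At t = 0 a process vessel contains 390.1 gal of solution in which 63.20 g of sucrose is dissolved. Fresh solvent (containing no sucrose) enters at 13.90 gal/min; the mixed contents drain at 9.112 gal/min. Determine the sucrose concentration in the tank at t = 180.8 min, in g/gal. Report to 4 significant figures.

Total volume: dV/dt = Q_in − Q_out = 4.78800 gal/min, so V(t) = 390.1 + 4.78800 t and V(180.8) = 1255.77 gal.
No sucrose enters, so dm/dt = −Q_out · (m/V).
Separate: dm/m = −Q_out dt/V(t) ⇒ ln(m/m₀) = −(Q_out/(Q_in−Q_out)) ln(V/V₀).
m = m₀ (V₀/V)^(Q_out/(Q_in−Q_out)) = 63.20 × (390.1/1255.77)^(1.90309) = 6.83050 g.
C = m/V = 6.83050/1255.77 = 0.00543929 g/gal.

0.005439 g/gal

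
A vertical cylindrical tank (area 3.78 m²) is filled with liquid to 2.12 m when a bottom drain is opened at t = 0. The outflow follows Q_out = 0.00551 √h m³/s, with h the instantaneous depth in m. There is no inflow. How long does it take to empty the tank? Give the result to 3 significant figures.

2000 s

A dh/dt = −Q_out = −0.00551 √h.
∫ h^(−1/2) dh = −(0.00551/A) ∫ dt, giving 2√h = 2√h₀ − (0.00551/A) t.
Set h = 0: 2√h₀ = (0.00551/A) t_empty ⇒ t_empty = 2A√h₀/0.00551.
t_empty = 2·3.78·√2.12/0.00551 = 7.5600·1.4560/0.00551 = 1997.7 s.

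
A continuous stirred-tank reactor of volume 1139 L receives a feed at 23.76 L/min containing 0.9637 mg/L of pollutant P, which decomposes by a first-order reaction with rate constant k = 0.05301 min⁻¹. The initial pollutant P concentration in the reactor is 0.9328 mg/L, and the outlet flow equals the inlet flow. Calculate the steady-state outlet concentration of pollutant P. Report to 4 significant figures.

0.2721 mg/L

Species balance: V dC/dt = Q C_in − Q C − k V C.
At steady state: 0 = Q C_in − (Q + kV) C_ss, so C_ss = Q C_in/(Q + kV).
C_ss = 23.76·0.9637/(23.76 + 0.05301·1139) = 22.8975/84.1384 = 0.272141 mg/L.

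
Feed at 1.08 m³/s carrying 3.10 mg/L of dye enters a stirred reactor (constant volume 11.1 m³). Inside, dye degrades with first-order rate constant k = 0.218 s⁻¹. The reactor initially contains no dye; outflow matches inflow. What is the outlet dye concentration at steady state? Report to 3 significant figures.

0.957 mg/L

Accumulation = in − out − consumed: V dC/dt = Q C_in − Q C − k V C.
At steady state: 0 = Q C_in − (Q + kV) C_ss, so C_ss = Q C_in/(Q + kV).
C_ss = 1.08·3.10/(1.08 + 0.218·11.1) = 3.3480/3.4998 = 0.95663 mg/L.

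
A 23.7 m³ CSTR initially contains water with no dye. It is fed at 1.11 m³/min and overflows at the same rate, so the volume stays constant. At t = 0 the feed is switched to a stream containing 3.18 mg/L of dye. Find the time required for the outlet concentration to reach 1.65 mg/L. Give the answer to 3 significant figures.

15.6 min

Unsteady species balance (constant V, well mixed): V dC/dt = Q(C_in − C), so τ = V/Q = 21.351 min.
C(t) = C_in + (C₀ − C_in) e^(−t/τ). Set C = 1.65 and solve for t:
e^(−t/τ) = (C − C_in)/(C₀ − C_in) = (1.65 − 3.18)/(0 − 3.18) = 0.48113
t = −τ ln(…) = 21.351 × 0.73161 = 15.621 min.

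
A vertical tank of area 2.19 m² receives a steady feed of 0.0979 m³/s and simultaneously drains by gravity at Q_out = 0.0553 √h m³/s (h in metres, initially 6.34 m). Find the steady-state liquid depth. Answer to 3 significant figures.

3.13 m

Level balance: A dh/dt = 0.0979 − 0.0553 √h. Setting dh/dt = 0:
Q_in = 0.0553 √h_ss ⇒ √h_ss = 0.0979/0.0553 = 1.7703.
h_ss = 1.7703² = 3.1341 m. (Since h₀ = 6.34 m > h_ss, the level will fall toward this value.)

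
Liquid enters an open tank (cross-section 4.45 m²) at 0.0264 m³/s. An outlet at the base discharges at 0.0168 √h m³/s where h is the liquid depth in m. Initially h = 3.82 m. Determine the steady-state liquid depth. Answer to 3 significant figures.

2.47 m

Level balance: A dh/dt = 0.0264 − 0.0168 √h. Setting dh/dt = 0:
Q_in = 0.0168 √h_ss ⇒ √h_ss = 0.0264/0.0168 = 1.5714.
h_ss = 1.5714² = 2.4694 m. (Since h₀ = 3.82 m > h_ss, the level will fall toward this value.)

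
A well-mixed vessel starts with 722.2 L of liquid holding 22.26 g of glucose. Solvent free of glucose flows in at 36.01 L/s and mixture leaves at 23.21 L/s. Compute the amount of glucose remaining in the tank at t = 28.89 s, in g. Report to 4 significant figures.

10.52 g

Let m(t) be the amount of glucose. Volume: V(t) = V₀ + (Q_in − Q_out) t = 722.2 + 12.8000 t; V(28.89) = 1091.99 L.
Species balance (pure solvent in): dm/dt = −Q_out · m/V(t).
Separate: dm/m = −Q_out dt/V(t) ⇒ ln(m/m₀) = −(Q_out/(Q_in−Q_out)) ln(V/V₀).
m = m₀ (V₀/V)^(Q_out/(Q_in−Q_out)) = 22.26 × (722.2/1091.99)^(1.81328) = 10.5179 g.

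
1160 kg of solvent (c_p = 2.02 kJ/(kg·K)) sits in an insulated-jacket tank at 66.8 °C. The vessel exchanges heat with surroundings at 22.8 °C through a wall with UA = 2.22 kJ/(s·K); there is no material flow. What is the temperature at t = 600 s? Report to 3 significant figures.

Lumped-capacitance energy balance: M c_p dT/dt = UA(T_amb − T).
dT/dt = (T_ss − T)/τ with T_ss = T_amb = 22.800 °C, τ = M c_p/UA = 1160·2.02/2.22 = 1055.5 s.
This is linear first-order; T(t) = T_ss + (T₀ − T_ss) e^(−t/τ).
T(600) = 22.800 + (44.000)·0.56640 = 47.722 °C.

47.7 °C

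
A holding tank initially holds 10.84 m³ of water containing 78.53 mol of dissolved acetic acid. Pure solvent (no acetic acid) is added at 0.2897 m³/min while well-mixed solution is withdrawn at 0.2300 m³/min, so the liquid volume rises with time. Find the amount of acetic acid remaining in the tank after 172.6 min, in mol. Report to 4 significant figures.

5.986 mol

Let m(t) be the amount of acetic acid. Volume: V(t) = V₀ + (Q_in − Q_out) t = 10.84 + 0.0597000 t; V(172.6) = 21.1442 m³.
No acetic acid enters, so dm/dt = −Q_out · (m/V).
Separate: dm/m = −Q_out dt/V(t) ⇒ ln(m/m₀) = −(Q_out/(Q_in−Q_out)) ln(V/V₀).
m = m₀ (V₀/V)^(Q_out/(Q_in−Q_out)) = 78.53 × (10.84/21.1442)^(3.85260) = 5.98628 mol.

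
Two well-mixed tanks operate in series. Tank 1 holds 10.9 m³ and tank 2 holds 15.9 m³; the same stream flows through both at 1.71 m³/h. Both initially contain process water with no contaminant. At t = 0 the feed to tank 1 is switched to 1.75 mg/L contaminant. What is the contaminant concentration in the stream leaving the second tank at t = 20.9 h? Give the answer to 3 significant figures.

1.31 mg/L

Time constants: τᵢ = Vᵢ/Q for each well-mixed tank.
τ₁ = 10.9/1.71 = 6.3743 h; τ₂ = 15.9/1.71 = 9.2982 h.
Tank 1: C₁ = C_in(1 − e^(−t/τ₁)). Tank 2 (τ₁ ≠ τ₂): C₂ = C_in[1 − (τ₁ e^(−t/τ₁) − τ₂ e^(−t/τ₂))/(τ₁ − τ₂)].
At t = 20.9: e^(−t/τ₁) = 0.037673, e^(−t/τ₂) = 0.10564.
C₂ = 1.75·[1 − (6.3743·0.037673 − 9.2982·0.10564)/(-2.9240)] = 1.75·0.74620 = 1.3058 mg/L.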